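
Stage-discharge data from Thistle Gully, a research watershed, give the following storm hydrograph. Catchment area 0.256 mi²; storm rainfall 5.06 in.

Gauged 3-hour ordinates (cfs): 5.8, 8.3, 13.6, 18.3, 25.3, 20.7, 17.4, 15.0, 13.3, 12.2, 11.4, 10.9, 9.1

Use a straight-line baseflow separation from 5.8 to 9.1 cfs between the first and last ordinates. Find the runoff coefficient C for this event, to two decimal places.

C ≈ 0.30

ΣQ_DR = 84.45 cfs; V = ΣQ_DR·Δt = 9.121 × 10^5 ft³.
Runoff depth d = V / A = 1.534 in.
C = d / P = 1.534 / 5.06 = 0.30.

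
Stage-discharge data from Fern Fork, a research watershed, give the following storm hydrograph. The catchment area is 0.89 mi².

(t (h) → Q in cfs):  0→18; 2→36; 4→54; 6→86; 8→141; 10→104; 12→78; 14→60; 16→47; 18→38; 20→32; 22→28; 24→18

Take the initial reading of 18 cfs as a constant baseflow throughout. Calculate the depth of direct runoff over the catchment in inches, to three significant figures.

d ≈ 1.76 in

Direct runoff: 0.0, 18.0, 36.0, 68.0, 123.0, 86.0, 60.0, 42.0, 29.0, 20.0, 14.0, 10.0, 0.0 cfs; ΣQ_DR = 506.0 cfs.
V = ΣQ_DR · Δt = 506.0 × 7200 s = 3.643 × 10^6 ft³.
Over A = 0.89 mi², depth = V / A = 1.76 in.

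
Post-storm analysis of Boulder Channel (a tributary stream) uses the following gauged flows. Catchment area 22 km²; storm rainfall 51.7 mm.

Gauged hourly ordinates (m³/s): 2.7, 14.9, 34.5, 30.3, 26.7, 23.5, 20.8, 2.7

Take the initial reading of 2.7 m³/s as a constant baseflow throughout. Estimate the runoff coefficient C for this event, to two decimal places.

ΣQ_DR = 134.5 m³/s; V = ΣQ_DR·Δt = 4.842 × 10^5 m³.
Runoff depth d = V / A = 22.01 mm.
C = d / P = 22.01 / 51.7 = 0.43.

C ≈ 0.43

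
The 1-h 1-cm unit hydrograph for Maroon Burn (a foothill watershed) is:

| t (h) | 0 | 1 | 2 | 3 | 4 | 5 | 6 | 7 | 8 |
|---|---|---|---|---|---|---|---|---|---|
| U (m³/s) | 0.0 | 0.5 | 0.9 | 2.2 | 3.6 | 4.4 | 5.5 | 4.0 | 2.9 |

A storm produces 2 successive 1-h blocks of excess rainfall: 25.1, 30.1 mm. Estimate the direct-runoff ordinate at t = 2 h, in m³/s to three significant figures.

Q ≈ 3.76 m³/s

By discrete convolution, Q_j = Σ (P_i / 10 mm) · U_{j−i}.
At t = 2 h (j=2): Q = (25.1/10)·0.9 + (30.1/10)·0.5 = 3.76 m³/s.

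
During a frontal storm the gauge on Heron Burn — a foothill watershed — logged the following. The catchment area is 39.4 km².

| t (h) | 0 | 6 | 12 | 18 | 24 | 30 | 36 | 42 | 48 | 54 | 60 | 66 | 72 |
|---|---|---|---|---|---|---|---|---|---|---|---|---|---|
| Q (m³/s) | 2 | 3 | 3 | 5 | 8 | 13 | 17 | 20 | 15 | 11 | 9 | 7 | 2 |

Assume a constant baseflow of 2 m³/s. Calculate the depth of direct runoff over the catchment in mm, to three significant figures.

Direct runoff: 0.0, 1.0, 1.0, 3.0, 6.0, 11.0, 15.0, 18.0, 13.0, 9.0, 7.0, 5.0, 0.0 m³/s; ΣQ_DR = 89.00 m³/s.
V = ΣQ_DR · Δt = 89.00 × 21600 s = 1.922 × 10^6 m³.
Over A = 39.4 km², depth = V / A = 48.8 mm.

d ≈ 48.8 mm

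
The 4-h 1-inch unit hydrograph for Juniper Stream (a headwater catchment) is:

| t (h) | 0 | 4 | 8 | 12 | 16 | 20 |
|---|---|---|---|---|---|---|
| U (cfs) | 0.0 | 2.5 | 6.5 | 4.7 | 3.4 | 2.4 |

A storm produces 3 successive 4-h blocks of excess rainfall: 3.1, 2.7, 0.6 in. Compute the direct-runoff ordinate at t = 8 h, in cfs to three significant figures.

Q ≈ 26.9 cfs

By discrete convolution, Q_j = Σ (P_i / 1 in) · U_{j−i}.
At t = 8 h (j=2): Q = (3.1/1)·6.5 + (2.7/1)·2.5 + (0.6/1)·0.0 = 26.9 cfs.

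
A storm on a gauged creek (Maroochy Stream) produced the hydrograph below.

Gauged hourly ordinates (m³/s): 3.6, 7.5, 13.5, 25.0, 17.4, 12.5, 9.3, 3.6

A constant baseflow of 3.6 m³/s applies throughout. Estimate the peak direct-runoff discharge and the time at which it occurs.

Subtracting baseflow gives direct-runoff ordinates: 0.0, 3.9, 9.9, 21.4, 13.8, 8.9, 5.7, 0.0 m³/s.
The maximum is 21.4 m³/s, occurring at the reading for t = 3 h.

Q_p = 21.4 m³/s at t = 3 h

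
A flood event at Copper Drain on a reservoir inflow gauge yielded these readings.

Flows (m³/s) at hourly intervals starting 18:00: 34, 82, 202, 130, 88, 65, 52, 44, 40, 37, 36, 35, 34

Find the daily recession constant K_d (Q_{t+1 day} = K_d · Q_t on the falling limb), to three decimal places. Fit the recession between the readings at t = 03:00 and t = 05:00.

K_d ≈ 0.513

Between t = 03:00 and t = 05:00 the flow falls from 37 to 35 m³/s over 2×1 h = 2 h.
Per-interval ratio K = (35/37)^(1/2) = 0.9726; K_d = K^(24/1) = 0.513.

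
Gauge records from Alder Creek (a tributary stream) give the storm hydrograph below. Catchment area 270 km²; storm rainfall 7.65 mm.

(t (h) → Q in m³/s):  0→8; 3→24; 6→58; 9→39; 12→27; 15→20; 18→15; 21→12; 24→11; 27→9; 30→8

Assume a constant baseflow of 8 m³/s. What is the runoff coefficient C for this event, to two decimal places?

C ≈ 0.75

ΣQ_DR = 143.0 m³/s; V = ΣQ_DR·Δt = 1.544 × 10^6 m³.
Runoff depth d = V / A = 5.720 mm.
C = d / P = 5.720 / 7.65 = 0.75.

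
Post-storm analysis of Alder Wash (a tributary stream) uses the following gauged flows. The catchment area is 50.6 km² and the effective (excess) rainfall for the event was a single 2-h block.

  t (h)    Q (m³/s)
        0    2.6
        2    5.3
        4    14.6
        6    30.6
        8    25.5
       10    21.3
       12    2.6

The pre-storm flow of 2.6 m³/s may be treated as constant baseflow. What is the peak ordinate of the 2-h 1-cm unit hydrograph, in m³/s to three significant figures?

U_p ≈ 23.3 m³/s

Direct runoff: 0.0, 2.7, 12.0, 28.0, 22.9, 18.7, 0.0 m³/s; ΣQ_DR = 84.30 m³/s, peak = 28.0 m³/s.
Runoff depth d = ΣQ_DR·Δt / A = 84.30 × 7200 / (50.6 km²) = 12.00 mm.
The 1-cm UH is the DRH scaled by (10 mm)/d, so U_p = 28.0 × 10/12.00 = 23.3 m³/s.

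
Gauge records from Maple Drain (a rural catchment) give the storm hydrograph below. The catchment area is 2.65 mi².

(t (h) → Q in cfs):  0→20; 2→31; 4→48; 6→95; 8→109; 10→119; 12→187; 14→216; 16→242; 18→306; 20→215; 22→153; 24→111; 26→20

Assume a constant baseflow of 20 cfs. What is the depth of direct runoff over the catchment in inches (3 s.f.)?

Direct runoff: 0.0, 11.0, 28.0, 75.0, 89.0, 99.0, 167.0, 196.0, 222.0, 286.0, 195.0, 133.0, 91.0, 0.0 cfs; ΣQ_DR = 1592 cfs.
V = ΣQ_DR · Δt = 1592 × 7200 s = 1.146 × 10^7 ft³.
Over A = 2.65 mi², depth = V / A = 1.86 in.

d ≈ 1.86 in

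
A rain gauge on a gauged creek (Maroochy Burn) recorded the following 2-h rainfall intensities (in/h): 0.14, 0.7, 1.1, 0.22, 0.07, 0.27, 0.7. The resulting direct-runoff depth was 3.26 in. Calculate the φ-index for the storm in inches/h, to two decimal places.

Only the 3 blocks with intensity above φ contribute runoff: 0.7, 1.1, 0.7 in/h.
Σ(I−φ)·Δt = d  ⇒  (0.7+1.1+0.7 − 3φ)·2 = 3.26
φ = (2.500 − 3.26/2) / 3 = 0.29 in/h.

φ ≈ 0.29 in/h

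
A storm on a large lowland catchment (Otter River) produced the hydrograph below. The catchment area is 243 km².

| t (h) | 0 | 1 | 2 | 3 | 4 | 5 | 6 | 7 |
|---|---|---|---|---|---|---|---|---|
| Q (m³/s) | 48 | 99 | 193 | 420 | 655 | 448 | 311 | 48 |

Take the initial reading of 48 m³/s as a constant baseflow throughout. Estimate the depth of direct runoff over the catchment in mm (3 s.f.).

d ≈ 27.2 mm

Direct runoff: 0.0, 51.0, 145.0, 372.0, 607.0, 400.0, 263.0, 0.0 m³/s; ΣQ_DR = 1838 m³/s.
V = ΣQ_DR · Δt = 1838 × 3600 s = 6.617 × 10^6 m³.
Over A = 243 km², depth = V / A = 27.2 mm.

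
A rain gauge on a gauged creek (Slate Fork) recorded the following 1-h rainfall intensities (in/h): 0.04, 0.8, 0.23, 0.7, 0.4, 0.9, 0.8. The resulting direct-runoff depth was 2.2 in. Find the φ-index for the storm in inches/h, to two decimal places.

φ ≈ 0.28 in/h

Only the 5 blocks with intensity above φ contribute runoff: 0.8, 0.7, 0.4, 0.9, 0.8 in/h.
Σ(I−φ)·Δt = d  ⇒  (0.8+0.7+0.4+0.9+0.8 − 5φ)·1 = 2.2
φ = (3.600 − 2.2/1) / 5 = 0.28 in/h.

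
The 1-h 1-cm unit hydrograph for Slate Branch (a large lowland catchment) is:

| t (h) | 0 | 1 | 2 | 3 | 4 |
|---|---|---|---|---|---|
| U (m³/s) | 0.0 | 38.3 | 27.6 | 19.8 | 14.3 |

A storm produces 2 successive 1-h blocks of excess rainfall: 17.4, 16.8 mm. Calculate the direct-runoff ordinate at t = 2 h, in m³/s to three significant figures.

By discrete convolution, Q_j = Σ (P_i / 10 mm) · U_{j−i}.
At t = 2 h (j=2): Q = (17.4/10)·27.6 + (16.8/10)·38.3 = 112 m³/s.

Q ≈ 112 m³/s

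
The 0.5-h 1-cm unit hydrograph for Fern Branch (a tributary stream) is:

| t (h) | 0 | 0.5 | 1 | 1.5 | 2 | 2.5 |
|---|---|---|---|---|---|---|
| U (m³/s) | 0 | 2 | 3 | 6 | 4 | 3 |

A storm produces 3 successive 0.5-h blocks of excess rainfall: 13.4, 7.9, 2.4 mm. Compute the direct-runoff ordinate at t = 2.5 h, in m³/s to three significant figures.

Q ≈ 8.62 m³/s

By discrete convolution, Q_j = Σ (P_i / 10 mm) · U_{j−i}.
At t = 2.5 h (j=5): Q = (13.4/10)·3 + (7.9/10)·4 + (2.4/10)·6 = 8.62 m³/s.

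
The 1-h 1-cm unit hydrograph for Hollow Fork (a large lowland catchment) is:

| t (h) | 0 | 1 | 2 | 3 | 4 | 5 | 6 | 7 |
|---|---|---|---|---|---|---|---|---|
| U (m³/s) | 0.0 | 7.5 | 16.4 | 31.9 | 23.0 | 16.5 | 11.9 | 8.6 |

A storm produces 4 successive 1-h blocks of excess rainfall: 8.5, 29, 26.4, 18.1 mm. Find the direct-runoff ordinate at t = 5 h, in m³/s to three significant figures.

Q ≈ 195 m³/s

By discrete convolution, Q_j = Σ (P_i / 10 mm) · U_{j−i}.
At t = 5 h (j=5): Q = (8.5/10)·16.5 + (29/10)·23.0 + (26.4/10)·31.9 + (18.1/10)·16.4 = 195 m³/s.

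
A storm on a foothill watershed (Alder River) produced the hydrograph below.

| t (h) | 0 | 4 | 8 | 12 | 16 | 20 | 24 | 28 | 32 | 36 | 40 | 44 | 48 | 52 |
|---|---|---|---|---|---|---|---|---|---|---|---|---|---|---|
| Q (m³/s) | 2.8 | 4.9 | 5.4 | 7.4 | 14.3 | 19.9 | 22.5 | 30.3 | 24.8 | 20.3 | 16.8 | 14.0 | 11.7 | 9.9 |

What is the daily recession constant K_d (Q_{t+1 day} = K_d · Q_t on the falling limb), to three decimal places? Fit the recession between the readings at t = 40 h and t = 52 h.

Between t = 40 h and t = 52 h the flow falls from 16.8 to 9.9 m³/s over 3×4 h = 12 h.
Per-interval ratio K = (9.9/16.8)^(1/3) = 0.8384; K_d = K^(24/4) = 0.347.

K_d ≈ 0.347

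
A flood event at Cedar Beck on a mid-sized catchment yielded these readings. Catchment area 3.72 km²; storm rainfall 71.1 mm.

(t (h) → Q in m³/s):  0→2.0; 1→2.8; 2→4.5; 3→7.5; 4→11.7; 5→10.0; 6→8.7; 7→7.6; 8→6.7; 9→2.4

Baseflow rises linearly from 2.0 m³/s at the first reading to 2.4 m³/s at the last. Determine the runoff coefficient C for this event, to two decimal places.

C ≈ 0.57

ΣQ_DR = 41.90 m³/s; V = ΣQ_DR·Δt = 1.508 × 10^5 m³.
Runoff depth d = V / A = 40.55 mm.
C = d / P = 40.55 / 71.1 = 0.57.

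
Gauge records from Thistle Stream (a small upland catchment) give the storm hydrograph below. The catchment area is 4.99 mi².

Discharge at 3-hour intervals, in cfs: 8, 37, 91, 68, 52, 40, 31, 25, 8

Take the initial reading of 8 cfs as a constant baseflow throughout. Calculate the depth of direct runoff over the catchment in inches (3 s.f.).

d ≈ 0.268 in

Direct runoff: 0.0, 29.0, 83.0, 60.0, 44.0, 32.0, 23.0, 17.0, 0.0 cfs; ΣQ_DR = 288.0 cfs.
V = ΣQ_DR · Δt = 288.0 × 10800 s = 3.110 × 10^6 ft³.
Over A = 4.99 mi², depth = V / A = 0.268 in.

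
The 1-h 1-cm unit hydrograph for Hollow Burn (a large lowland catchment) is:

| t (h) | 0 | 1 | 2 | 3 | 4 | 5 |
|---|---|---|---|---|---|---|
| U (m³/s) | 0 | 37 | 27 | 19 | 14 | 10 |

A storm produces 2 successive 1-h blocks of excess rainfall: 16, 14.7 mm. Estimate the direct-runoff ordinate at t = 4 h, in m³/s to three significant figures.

By discrete convolution, Q_j = Σ (P_i / 10 mm) · U_{j−i}.
At t = 4 h (j=4): Q = (16/10)·14 + (14.7/10)·19 = 50.3 m³/s.

Q ≈ 50.3 m³/s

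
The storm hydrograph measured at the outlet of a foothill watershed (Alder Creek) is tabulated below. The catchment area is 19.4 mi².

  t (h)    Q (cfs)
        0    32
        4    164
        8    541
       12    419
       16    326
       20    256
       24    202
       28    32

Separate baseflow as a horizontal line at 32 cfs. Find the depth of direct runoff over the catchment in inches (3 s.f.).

Direct runoff: 0.0, 132.0, 509.0, 387.0, 294.0, 224.0, 170.0, 0.0 cfs; ΣQ_DR = 1716 cfs.
V = ΣQ_DR · Δt = 1716 × 14400 s = 2.471 × 10^7 ft³.
Over A = 19.4 mi², depth = V / A = 0.548 in.

d ≈ 0.548 in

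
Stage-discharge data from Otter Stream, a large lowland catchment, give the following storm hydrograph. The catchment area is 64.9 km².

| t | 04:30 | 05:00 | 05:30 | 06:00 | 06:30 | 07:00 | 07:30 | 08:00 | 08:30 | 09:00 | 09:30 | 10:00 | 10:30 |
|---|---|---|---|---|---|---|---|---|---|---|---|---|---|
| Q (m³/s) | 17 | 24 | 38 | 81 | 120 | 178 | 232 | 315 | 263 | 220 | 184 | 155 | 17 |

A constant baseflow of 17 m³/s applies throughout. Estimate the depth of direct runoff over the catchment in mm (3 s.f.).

Direct runoff: 0.0, 7.0, 21.0, 64.0, 103.0, 161.0, 215.0, 298.0, 246.0, 203.0, 167.0, 138.0, 0.0 m³/s; ΣQ_DR = 1623 m³/s.
V = ΣQ_DR · Δt = 1623 × 1800 s = 2.921 × 10^6 m³.
Over A = 64.9 km², depth = V / A = 45.0 mm.

d ≈ 45.0 mm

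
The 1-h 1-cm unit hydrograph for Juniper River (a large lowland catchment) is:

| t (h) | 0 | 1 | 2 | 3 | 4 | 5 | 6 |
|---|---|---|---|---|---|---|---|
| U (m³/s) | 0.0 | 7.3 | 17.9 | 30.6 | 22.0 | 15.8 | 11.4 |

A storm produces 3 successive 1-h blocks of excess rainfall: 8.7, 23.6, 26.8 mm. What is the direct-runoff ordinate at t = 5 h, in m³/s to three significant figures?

By discrete convolution, Q_j = Σ (P_i / 10 mm) · U_{j−i}.
At t = 5 h (j=5): Q = (8.7/10)·15.8 + (23.6/10)·22.0 + (26.8/10)·30.6 = 148 m³/s.

Q ≈ 148 m³/s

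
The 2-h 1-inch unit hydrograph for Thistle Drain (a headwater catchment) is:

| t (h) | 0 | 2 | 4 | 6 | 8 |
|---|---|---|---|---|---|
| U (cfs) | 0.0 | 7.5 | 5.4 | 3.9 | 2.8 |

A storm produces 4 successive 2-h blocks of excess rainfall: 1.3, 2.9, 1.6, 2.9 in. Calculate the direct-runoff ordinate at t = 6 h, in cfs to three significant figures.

By discrete convolution, Q_j = Σ (P_i / 1 in) · U_{j−i}.
At t = 6 h (j=3): Q = (1.3/1)·3.9 + (2.9/1)·5.4 + (1.6/1)·7.5 + (2.9/1)·0.0 = 32.7 cfs.

Q ≈ 32.7 cfs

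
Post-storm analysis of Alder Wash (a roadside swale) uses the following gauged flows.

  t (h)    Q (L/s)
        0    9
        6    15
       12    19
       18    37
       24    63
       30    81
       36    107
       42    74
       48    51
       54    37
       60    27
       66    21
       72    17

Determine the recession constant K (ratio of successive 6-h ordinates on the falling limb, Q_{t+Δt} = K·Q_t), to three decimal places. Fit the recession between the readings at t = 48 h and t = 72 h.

Using the recession-limb readings at t = 48 h and t = 72 h: Q falls from 51 to 17 L/s over 4 intervals.
K = (Q₂/Q₁)^(1/4) = (17/51)^(1/4) = 0.760.

K ≈ 0.760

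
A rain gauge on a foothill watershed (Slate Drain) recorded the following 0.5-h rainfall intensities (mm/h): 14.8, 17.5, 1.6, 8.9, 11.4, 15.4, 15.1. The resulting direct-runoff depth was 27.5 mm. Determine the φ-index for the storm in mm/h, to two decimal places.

Only the 6 blocks with intensity above φ contribute runoff: 14.8, 17.5, 8.9, 11.4, 15.4, 15.1 mm/h.
Σ(I−φ)·Δt = d  ⇒  (14.8+17.5+8.9+11.4+15.4+15.1 − 6φ)·0.5 = 27.5
φ = (83.10 − 27.5/0.5) / 6 = 4.68 mm/h.

φ ≈ 4.68 mm/h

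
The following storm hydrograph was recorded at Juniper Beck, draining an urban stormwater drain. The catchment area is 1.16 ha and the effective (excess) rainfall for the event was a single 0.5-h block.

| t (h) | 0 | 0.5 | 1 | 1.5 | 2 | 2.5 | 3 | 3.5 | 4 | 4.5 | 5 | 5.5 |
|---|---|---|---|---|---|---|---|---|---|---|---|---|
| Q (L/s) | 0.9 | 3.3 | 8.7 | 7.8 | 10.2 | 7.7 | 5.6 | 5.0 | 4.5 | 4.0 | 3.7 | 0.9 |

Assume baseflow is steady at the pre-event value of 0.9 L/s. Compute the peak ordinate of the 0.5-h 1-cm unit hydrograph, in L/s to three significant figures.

U_p ≈ 11.6 L/s

Direct runoff: 0.0, 2.4, 7.8, 6.9, 9.3, 6.8, 4.7, 4.1, 3.6, 3.1, 2.8, 0.0 L/s; ΣQ_DR = 51.50 L/s, peak = 9.3 L/s.
Runoff depth d = ΣQ_DR·Δt / A = 51.50 × 1800 / (1.16 ha) = 7.991 mm.
The 1-cm UH is the DRH scaled by (10 mm)/d, so U_p = 9.3 × 10/7.991 = 11.6 L/s.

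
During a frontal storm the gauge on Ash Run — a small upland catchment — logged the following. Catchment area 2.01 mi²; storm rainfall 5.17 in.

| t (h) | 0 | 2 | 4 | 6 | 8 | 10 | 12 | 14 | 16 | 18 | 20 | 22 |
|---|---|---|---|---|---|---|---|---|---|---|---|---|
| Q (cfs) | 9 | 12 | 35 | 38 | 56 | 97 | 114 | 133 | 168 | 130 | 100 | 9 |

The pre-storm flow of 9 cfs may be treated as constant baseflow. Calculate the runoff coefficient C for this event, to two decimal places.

ΣQ_DR = 793.0 cfs; V = ΣQ_DR·Δt = 5.710 × 10^6 ft³.
Runoff depth d = V / A = 1.223 in.
C = d / P = 1.223 / 5.17 = 0.24.

C ≈ 0.24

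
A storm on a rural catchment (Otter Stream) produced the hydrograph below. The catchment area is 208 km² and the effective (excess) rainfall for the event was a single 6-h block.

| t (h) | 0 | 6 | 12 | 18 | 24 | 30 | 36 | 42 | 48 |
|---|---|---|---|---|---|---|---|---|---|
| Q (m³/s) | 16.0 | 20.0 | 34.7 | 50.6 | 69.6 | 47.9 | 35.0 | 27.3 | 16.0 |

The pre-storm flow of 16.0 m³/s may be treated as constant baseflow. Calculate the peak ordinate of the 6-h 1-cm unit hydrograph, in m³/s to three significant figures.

U_p ≈ 29.8 m³/s

Direct runoff: 0.0, 4.0, 18.7, 34.6, 53.6, 31.9, 19.0, 11.3, 0.0 m³/s; ΣQ_DR = 173.1 m³/s, peak = 53.6 m³/s.
Runoff depth d = ΣQ_DR·Δt / A = 173.1 × 21600 / (208 km²) = 17.98 mm.
The 1-cm UH is the DRH scaled by (10 mm)/d, so U_p = 53.6 × 10/17.98 = 29.8 m³/s.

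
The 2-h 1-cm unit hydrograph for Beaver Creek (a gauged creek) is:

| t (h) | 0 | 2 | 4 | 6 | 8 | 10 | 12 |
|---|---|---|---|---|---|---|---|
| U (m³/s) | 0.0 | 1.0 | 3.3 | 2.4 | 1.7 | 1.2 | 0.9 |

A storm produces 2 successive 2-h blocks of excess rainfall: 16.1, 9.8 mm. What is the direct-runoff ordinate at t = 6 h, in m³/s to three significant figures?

Q ≈ 7.10 m³/s

By discrete convolution, Q_j = Σ (P_i / 10 mm) · U_{j−i}.
At t = 6 h (j=3): Q = (16.1/10)·2.4 + (9.8/10)·3.3 = 7.10 m³/s.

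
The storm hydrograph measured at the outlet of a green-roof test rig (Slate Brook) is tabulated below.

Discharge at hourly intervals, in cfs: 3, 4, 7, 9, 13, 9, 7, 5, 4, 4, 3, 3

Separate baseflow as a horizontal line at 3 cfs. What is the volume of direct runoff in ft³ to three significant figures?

Direct-runoff ordinates (Q − Q_b): 0.0, 1.0, 4.0, 6.0, 10.0, 6.0, 4.0, 2.0, 1.0, 1.0, 0.0, 0.0 cfs.
ΣQ_DR = 35.00 cfs.
With Δt = 1 h = 3600 s, V = ΣQ_DR · Δt = 35.00 × 3600 = 1.26 × 10^5 ft³.

V ≈ 1.26 × 10^5 ft³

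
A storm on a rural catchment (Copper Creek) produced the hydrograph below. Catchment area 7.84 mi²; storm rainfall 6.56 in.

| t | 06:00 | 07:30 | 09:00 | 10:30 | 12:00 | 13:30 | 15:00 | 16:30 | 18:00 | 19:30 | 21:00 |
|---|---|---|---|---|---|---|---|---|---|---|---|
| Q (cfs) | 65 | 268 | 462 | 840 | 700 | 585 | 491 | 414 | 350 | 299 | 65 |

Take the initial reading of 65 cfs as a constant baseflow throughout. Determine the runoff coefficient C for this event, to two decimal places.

ΣQ_DR = 3824 cfs; V = ΣQ_DR·Δt = 2.065 × 10^7 ft³.
Runoff depth d = V / A = 1.134 in.
C = d / P = 1.134 / 6.56 = 0.17.

C ≈ 0.17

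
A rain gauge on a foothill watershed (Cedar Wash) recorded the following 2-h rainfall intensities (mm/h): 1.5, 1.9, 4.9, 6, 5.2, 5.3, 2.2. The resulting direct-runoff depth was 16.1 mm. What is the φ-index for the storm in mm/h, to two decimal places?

Only the 4 blocks with intensity above φ contribute runoff: 4.9, 6, 5.2, 5.3 mm/h.
Σ(I−φ)·Δt = d  ⇒  (4.9+6+5.2+5.3 − 4φ)·2 = 16.1
φ = (21.40 − 16.1/2) / 4 = 3.34 mm/h.

φ ≈ 3.34 mm/h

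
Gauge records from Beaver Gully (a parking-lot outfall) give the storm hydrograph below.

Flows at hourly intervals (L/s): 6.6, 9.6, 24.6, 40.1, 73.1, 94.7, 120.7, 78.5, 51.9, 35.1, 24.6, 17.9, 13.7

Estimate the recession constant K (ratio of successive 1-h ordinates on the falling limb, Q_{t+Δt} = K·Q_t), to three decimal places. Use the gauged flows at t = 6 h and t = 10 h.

Using the recession-limb readings at t = 6 h and t = 10 h: Q falls from 120.7 to 24.6 L/s over 4 intervals.
K = (Q₂/Q₁)^(1/4) = (24.6/120.7)^(1/4) = 0.672.

K ≈ 0.672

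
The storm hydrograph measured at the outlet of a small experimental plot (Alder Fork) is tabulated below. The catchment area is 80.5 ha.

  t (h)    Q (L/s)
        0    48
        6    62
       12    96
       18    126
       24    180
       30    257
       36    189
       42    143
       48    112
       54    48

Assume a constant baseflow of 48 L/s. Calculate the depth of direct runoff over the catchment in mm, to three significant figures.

d ≈ 21.0 mm

Direct runoff: 0.0, 14.0, 48.0, 78.0, 132.0, 209.0, 141.0, 95.0, 64.0, 0.0 L/s; ΣQ_DR = 781.0 L/s.
V = ΣQ_DR · Δt = 781.0 × 21600 s = 1.687 × 10^7 L.
Over A = 80.5 ha, depth = V / A = 21.0 mm.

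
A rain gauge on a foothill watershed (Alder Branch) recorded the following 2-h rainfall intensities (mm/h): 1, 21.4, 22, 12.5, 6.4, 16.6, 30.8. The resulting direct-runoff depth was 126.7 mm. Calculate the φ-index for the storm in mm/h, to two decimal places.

φ ≈ 7.99 mm/h

Only the 5 blocks with intensity above φ contribute runoff: 21.4, 22, 12.5, 16.6, 30.8 mm/h.
Σ(I−φ)·Δt = d  ⇒  (21.4+22+12.5+16.6+30.8 − 5φ)·2 = 126.7
φ = (103.3 − 126.7/2) / 5 = 7.99 mm/h.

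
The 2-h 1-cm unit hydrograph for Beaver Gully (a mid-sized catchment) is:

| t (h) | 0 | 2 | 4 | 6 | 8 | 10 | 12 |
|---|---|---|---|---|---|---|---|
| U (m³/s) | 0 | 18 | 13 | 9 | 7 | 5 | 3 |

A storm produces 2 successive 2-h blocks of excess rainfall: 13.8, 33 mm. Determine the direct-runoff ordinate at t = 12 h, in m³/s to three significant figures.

Q ≈ 20.6 m³/s

By discrete convolution, Q_j = Σ (P_i / 10 mm) · U_{j−i}.
At t = 12 h (j=6): Q = (13.8/10)·3 + (33/10)·5 = 20.6 m³/s.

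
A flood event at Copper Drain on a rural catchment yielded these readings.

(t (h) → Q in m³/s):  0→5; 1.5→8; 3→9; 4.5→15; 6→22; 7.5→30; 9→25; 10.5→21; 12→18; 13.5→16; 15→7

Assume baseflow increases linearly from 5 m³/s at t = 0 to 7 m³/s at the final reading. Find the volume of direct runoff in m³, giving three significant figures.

Direct-runoff ordinates (Q − Q_b): 0.00, 2.80, 3.60, 9.40, 16.20, 24.00, 18.80, 14.60, 11.40, 9.20, 0.00 m³/s.
ΣQ_DR = 110.0 m³/s.
With Δt = 1.5 h = 5400 s, V = ΣQ_DR · Δt = 110.0 × 5400 = 5.94 × 10^5 m³.

V ≈ 5.94 × 10^5 m³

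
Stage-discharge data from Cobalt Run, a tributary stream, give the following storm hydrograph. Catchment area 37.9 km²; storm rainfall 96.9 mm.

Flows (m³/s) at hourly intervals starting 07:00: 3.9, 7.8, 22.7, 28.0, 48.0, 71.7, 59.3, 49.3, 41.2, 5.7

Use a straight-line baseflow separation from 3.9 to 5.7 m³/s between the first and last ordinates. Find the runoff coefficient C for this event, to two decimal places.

C ≈ 0.28

ΣQ_DR = 289.6 m³/s; V = ΣQ_DR·Δt = 1.043 × 10^6 m³.
Runoff depth d = V / A = 27.51 mm.
C = d / P = 27.51 / 96.9 = 0.28.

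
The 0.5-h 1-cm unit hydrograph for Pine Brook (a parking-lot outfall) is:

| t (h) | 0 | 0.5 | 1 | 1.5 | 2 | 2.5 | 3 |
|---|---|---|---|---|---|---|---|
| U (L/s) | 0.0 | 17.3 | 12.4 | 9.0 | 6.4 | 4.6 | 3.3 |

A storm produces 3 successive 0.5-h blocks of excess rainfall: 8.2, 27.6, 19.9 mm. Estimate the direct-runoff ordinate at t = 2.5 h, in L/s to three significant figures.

Q ≈ 39.3 L/s

By discrete convolution, Q_j = Σ (P_i / 10 mm) · U_{j−i}.
At t = 2.5 h (j=5): Q = (8.2/10)·4.6 + (27.6/10)·6.4 + (19.9/10)·9.0 = 39.3 L/s.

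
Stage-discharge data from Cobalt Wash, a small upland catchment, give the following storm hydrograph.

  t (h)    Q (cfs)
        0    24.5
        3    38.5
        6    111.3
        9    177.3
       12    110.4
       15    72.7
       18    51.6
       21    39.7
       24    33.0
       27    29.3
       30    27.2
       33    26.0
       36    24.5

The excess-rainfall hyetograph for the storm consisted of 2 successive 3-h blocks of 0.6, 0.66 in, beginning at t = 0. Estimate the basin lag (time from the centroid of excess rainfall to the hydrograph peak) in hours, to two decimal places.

Centroid of excess rainfall: t_c = Σ P_i·t̄_i / ΣP_i = 3.0714 h (block centres at 1.5, 4.5 h).
Hydrograph peak occurs at t = 9 h, so basin lag t_L = 9 − 3.0714 = 5.93 h.

t_L ≈ 5.93 h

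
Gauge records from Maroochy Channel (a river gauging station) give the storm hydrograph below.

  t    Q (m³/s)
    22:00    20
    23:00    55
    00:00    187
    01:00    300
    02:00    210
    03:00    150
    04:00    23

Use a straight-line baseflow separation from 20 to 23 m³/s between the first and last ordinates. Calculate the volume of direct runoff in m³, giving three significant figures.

V ≈ 2.86 × 10^6 m³

Direct-runoff ordinates (Q − Q_b): 0.00, 34.50, 166.00, 278.50, 188.00, 127.50, 0.00 m³/s.
ΣQ_DR = 794.5 m³/s.
With Δt = 1 h = 3600 s, V = ΣQ_DR · Δt = 794.5 × 3600 = 2.86 × 10^6 m³.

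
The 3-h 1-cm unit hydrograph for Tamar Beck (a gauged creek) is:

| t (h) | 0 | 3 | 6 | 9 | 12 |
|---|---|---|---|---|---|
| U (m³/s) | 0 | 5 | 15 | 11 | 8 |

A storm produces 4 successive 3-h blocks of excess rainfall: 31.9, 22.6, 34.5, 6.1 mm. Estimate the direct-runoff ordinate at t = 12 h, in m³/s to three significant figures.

By discrete convolution, Q_j = Σ (P_i / 10 mm) · U_{j−i}.
At t = 12 h (j=4): Q = (31.9/10)·8 + (22.6/10)·11 + (34.5/10)·15 + (6.1/10)·5 = 105 m³/s.

Q ≈ 105 m³/s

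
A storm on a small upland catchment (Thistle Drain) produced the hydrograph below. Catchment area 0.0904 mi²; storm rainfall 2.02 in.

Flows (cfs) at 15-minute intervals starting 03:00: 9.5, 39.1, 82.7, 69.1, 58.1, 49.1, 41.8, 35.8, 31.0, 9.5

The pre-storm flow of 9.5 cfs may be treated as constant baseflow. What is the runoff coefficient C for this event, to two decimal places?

ΣQ_DR = 330.7 cfs; V = ΣQ_DR·Δt = 2.976 × 10^5 ft³.
Runoff depth d = V / A = 1.417 in.
C = d / P = 1.417 / 2.02 = 0.70.

C ≈ 0.70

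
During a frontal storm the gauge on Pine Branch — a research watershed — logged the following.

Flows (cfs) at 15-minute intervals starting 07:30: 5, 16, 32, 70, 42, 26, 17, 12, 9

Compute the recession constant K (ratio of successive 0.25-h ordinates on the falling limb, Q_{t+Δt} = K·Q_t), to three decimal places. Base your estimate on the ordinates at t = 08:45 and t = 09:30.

Using the recession-limb readings at t = 08:45 and t = 09:30: Q falls from 26 to 9 cfs over 3 intervals.
K = (Q₂/Q₁)^(1/3) = (9/26)^(1/3) = 0.702.

K ≈ 0.702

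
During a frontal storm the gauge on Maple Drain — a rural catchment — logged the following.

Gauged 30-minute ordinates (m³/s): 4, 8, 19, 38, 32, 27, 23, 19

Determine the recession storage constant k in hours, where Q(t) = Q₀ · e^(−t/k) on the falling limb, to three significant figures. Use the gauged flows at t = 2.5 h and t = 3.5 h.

On the falling limb, Q drops from 27 to 19 m³/s between t = 2.5 h and t = 3.5 h (Δt = 1 h).
k = −Δt / ln(Q₂/Q₁) = −1 / ln(19/27) = 2.85 h.

k ≈ 2.85 h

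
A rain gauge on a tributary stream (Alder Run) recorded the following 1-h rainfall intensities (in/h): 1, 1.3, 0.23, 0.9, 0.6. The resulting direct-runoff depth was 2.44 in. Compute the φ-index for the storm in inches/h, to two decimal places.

φ ≈ 0.34 in/h

Only the 4 blocks with intensity above φ contribute runoff: 1, 1.3, 0.9, 0.6 in/h.
Σ(I−φ)·Δt = d  ⇒  (1+1.3+0.9+0.6 − 4φ)·1 = 2.44
φ = (3.800 − 2.44/1) / 4 = 0.34 in/h.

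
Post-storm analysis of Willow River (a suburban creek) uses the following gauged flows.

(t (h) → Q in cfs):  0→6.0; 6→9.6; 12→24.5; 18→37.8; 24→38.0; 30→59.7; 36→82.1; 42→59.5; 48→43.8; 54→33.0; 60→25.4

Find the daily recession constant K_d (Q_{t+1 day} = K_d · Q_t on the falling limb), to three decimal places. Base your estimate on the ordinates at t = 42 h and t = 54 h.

K_d ≈ 0.308

Between t = 42 h and t = 54 h the flow falls from 59.5 to 33.0 cfs over 2×6 h = 12 h.
Per-interval ratio K = (33.0/59.5)^(1/2) = 0.7447; K_d = K^(24/6) = 0.308.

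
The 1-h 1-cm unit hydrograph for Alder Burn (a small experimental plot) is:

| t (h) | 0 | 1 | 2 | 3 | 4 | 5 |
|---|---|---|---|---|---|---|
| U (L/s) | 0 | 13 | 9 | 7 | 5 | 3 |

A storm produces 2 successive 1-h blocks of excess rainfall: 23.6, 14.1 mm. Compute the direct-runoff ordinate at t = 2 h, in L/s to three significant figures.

Q ≈ 39.6 L/s

By discrete convolution, Q_j = Σ (P_i / 10 mm) · U_{j−i}.
At t = 2 h (j=2): Q = (23.6/10)·9 + (14.1/10)·13 = 39.6 L/s.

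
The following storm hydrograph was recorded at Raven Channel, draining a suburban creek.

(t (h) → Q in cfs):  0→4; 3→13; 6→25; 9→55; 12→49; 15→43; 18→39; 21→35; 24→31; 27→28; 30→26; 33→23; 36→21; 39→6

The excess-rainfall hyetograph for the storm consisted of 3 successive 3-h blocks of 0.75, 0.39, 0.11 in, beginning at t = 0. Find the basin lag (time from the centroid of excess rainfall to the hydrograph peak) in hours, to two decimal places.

Centroid of excess rainfall: t_c = Σ P_i·t̄_i / ΣP_i = 2.9640 h (block centres at 1.5, 4.5, 7.5 h).
Hydrograph peak occurs at t = 9 h, so basin lag t_L = 9 − 2.9640 = 6.04 h.

t_L ≈ 6.04 h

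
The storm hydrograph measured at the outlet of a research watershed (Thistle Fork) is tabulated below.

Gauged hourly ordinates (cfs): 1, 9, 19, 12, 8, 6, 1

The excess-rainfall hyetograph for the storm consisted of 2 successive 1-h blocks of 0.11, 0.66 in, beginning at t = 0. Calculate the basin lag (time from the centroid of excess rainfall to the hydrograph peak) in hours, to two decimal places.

Centroid of excess rainfall: t_c = Σ P_i·t̄_i / ΣP_i = 1.3571 h (block centres at 0.5, 1.5 h).
Hydrograph peak occurs at t = 2 h, so basin lag t_L = 2 − 1.3571 = 0.64 h.

t_L ≈ 0.64 h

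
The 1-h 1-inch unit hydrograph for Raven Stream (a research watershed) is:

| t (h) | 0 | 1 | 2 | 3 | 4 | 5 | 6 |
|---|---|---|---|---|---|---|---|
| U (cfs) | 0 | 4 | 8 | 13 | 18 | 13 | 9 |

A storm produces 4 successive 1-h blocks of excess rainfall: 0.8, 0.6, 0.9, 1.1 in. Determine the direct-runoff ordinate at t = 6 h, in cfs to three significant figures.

Q ≈ 45.5 cfs

By discrete convolution, Q_j = Σ (P_i / 1 in) · U_{j−i}.
At t = 6 h (j=6): Q = (0.8/1)·9 + (0.6/1)·13 + (0.9/1)·18 + (1.1/1)·13 = 45.5 cfs.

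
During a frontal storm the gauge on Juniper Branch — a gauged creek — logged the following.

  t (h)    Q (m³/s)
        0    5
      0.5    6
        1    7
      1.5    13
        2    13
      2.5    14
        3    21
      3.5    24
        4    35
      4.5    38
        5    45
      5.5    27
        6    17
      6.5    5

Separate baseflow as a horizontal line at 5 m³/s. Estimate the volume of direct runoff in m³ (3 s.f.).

V ≈ 3.60 × 10^5 m³

Direct-runoff ordinates (Q − Q_b): 0.0, 1.0, 2.0, 8.0, 8.0, 9.0, 16.0, 19.0, 30.0, 33.0, 40.0, 22.0, 12.0, 0.0 m³/s.
ΣQ_DR = 200.0 m³/s.
With Δt = 0.5 h = 1800 s, V = ΣQ_DR · Δt = 200.0 × 1800 = 3.60 × 10^5 m³.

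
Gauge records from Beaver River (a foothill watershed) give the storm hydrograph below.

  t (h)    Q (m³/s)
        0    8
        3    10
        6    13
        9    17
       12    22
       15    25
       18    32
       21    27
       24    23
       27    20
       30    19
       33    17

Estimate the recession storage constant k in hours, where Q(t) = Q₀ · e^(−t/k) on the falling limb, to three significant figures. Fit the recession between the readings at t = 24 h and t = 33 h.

On the falling limb, Q drops from 23 to 17 m³/s between t = 24 h and t = 33 h (Δt = 9 h).
k = −Δt / ln(Q₂/Q₁) = −9 / ln(17/23) = 29.8 h.

k ≈ 29.8 h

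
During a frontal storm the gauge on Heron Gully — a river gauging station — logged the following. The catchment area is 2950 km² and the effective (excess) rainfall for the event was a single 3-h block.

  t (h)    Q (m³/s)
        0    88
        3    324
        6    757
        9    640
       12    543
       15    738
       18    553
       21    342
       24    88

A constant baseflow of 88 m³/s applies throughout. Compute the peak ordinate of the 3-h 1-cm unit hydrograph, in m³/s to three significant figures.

U_p ≈ 557 m³/s

Direct runoff: 0.0, 236.0, 669.0, 552.0, 455.0, 650.0, 465.0, 254.0, 0.0 m³/s; ΣQ_DR = 3281 m³/s, peak = 669.0 m³/s.
Runoff depth d = ΣQ_DR·Δt / A = 3281 × 10800 / (2950 km²) = 12.01 mm.
The 1-cm UH is the DRH scaled by (10 mm)/d, so U_p = 669.0 × 10/12.01 = 557 m³/s.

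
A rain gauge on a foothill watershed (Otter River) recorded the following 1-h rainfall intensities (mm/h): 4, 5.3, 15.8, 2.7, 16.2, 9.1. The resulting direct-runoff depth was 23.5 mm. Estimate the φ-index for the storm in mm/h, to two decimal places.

φ ≈ 5.87 mm/h

Only the 3 blocks with intensity above φ contribute runoff: 15.8, 16.2, 9.1 mm/h.
Σ(I−φ)·Δt = d  ⇒  (15.8+16.2+9.1 − 3φ)·1 = 23.5
φ = (41.10 − 23.5/1) / 3 = 5.87 mm/h.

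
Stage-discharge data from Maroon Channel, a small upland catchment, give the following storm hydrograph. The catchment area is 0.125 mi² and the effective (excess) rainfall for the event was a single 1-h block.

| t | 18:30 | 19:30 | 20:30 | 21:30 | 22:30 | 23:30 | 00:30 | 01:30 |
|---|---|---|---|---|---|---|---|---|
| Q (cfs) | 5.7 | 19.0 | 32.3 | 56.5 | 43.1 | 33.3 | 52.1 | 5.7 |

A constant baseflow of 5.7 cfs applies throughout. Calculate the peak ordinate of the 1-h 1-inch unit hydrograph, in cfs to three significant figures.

Direct runoff: 0.0, 13.3, 26.6, 50.8, 37.4, 27.6, 46.4, 0.0 cfs; ΣQ_DR = 202.1 cfs, peak = 50.8 cfs.
Runoff depth d = ΣQ_DR·Δt / A = 202.1 × 3600 / (0.125 mi²) = 2.505 in.
The 1-inch UH is the DRH scaled by (1 in)/d, so U_p = 50.8 × 1/2.505 = 20.3 cfs.

U_p ≈ 20.3 cfs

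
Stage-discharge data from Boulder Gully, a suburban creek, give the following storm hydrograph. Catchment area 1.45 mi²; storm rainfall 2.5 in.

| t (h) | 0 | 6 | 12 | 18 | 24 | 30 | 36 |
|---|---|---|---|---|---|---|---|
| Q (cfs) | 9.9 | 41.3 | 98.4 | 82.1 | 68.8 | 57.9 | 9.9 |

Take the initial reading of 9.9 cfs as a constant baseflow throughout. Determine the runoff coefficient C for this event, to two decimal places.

C ≈ 0.77

ΣQ_DR = 299.0 cfs; V = ΣQ_DR·Δt = 6.458 × 10^6 ft³.
Runoff depth d = V / A = 1.917 in.
C = d / P = 1.917 / 2.5 = 0.77.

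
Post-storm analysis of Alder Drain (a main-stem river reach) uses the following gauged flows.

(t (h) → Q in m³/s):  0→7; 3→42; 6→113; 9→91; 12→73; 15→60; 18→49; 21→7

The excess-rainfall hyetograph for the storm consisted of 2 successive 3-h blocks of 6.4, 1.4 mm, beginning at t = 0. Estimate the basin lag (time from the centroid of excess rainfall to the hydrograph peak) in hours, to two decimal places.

t_L ≈ 3.96 h

Centroid of excess rainfall: t_c = Σ P_i·t̄_i / ΣP_i = 2.0385 h (block centres at 1.5, 4.5 h).
Hydrograph peak occurs at t = 6 h, so basin lag t_L = 6 − 2.0385 = 3.96 h.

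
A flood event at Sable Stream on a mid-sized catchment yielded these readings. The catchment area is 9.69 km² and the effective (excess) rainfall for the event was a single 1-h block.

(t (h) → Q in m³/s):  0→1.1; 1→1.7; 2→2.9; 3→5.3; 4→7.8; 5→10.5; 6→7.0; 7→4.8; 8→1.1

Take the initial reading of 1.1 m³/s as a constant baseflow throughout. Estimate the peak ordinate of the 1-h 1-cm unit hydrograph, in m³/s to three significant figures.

U_p ≈ 7.83 m³/s

Direct runoff: 0.0, 0.6, 1.8, 4.2, 6.7, 9.4, 5.9, 3.7, 0.0 m³/s; ΣQ_DR = 32.30 m³/s, peak = 9.4 m³/s.
Runoff depth d = ΣQ_DR·Δt / A = 32.30 × 3600 / (9.69 km²) = 12.00 mm.
The 1-cm UH is the DRH scaled by (10 mm)/d, so U_p = 9.4 × 10/12.00 = 7.83 m³/s.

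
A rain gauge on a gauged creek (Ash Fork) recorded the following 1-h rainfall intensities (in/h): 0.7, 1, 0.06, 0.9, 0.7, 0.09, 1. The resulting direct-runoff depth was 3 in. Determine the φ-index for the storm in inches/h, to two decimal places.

φ ≈ 0.26 in/h

Only the 5 blocks with intensity above φ contribute runoff: 0.7, 1, 0.9, 0.7, 1 in/h.
Σ(I−φ)·Δt = d  ⇒  (0.7+1+0.9+0.7+1 − 5φ)·1 = 3
φ = (4.300 − 3/1) / 5 = 0.26 in/h.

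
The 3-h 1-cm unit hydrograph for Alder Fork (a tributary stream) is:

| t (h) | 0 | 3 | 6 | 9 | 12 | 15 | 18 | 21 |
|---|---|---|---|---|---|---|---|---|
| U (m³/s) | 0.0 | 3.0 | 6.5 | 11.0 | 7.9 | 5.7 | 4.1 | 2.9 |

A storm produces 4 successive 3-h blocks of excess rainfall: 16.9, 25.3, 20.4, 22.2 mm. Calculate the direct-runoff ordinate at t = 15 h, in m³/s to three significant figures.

Q ≈ 66.5 m³/s

By discrete convolution, Q_j = Σ (P_i / 10 mm) · U_{j−i}.
At t = 15 h (j=5): Q = (16.9/10)·5.7 + (25.3/10)·7.9 + (20.4/10)·11.0 + (22.2/10)·6.5 = 66.5 m³/s.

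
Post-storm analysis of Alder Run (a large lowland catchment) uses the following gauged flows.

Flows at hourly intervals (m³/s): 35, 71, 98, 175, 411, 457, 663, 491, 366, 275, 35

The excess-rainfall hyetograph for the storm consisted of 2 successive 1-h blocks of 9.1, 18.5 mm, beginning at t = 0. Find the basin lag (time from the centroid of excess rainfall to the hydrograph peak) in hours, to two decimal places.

t_L ≈ 4.83 h

Centroid of excess rainfall: t_c = Σ P_i·t̄_i / ΣP_i = 1.1703 h (block centres at 0.5, 1.5 h).
Hydrograph peak occurs at t = 6 h, so basin lag t_L = 6 − 1.1703 = 4.83 h.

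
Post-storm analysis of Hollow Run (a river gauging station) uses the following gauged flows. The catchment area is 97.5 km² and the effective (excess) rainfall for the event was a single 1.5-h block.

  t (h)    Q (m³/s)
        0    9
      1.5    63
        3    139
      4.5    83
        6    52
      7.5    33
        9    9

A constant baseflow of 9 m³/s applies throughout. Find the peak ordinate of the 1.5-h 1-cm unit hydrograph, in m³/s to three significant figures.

U_p ≈ 72.2 m³/s

Direct runoff: 0.0, 54.0, 130.0, 74.0, 43.0, 24.0, 0.0 m³/s; ΣQ_DR = 325.0 m³/s, peak = 130.0 m³/s.
Runoff depth d = ΣQ_DR·Δt / A = 325.0 × 5400 / (97.5 km²) = 18.00 mm.
The 1-cm UH is the DRH scaled by (10 mm)/d, so U_p = 130.0 × 10/18.00 = 72.2 m³/s.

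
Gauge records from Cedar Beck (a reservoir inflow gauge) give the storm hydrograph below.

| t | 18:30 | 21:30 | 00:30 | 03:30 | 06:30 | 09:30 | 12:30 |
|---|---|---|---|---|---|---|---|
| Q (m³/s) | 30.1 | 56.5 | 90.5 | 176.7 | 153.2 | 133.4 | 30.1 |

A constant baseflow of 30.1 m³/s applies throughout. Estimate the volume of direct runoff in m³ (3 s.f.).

V ≈ 4.97 × 10^6 m³

Direct-runoff ordinates (Q − Q_b): 0.0, 26.4, 60.4, 146.6, 123.1, 103.3, 0.0 m³/s.
ΣQ_DR = 459.8 m³/s.
With Δt = 3 h = 10800 s, V = ΣQ_DR · Δt = 459.8 × 10800 = 4.97 × 10^6 m³.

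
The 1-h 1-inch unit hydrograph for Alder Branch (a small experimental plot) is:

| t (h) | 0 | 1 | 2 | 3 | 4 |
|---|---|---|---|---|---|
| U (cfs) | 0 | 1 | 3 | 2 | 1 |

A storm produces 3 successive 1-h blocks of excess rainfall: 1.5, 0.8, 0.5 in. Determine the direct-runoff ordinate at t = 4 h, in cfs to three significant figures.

Q ≈ 4.60 cfs

By discrete convolution, Q_j = Σ (P_i / 1 in) · U_{j−i}.
At t = 4 h (j=4): Q = (1.5/1)·1 + (0.8/1)·2 + (0.5/1)·3 = 4.60 cfs.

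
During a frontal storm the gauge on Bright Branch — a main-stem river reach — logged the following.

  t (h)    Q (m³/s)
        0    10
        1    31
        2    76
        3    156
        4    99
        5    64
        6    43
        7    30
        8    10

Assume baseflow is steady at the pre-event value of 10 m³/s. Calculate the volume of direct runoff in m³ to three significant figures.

Direct-runoff ordinates (Q − Q_b): 0.0, 21.0, 66.0, 146.0, 89.0, 54.0, 33.0, 20.0, 0.0 m³/s.
ΣQ_DR = 429.0 m³/s.
With Δt = 1 h = 3600 s, V = ΣQ_DR · Δt = 429.0 × 3600 = 1.54 × 10^6 m³.

V ≈ 1.54 × 10^6 m³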